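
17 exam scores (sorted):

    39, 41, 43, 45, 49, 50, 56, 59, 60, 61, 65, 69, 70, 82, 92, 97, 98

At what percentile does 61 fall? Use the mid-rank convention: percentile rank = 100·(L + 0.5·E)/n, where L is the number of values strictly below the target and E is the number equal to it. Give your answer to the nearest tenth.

Count below 61: L = 9; count equal: E = 1; n = 17.
Percentile rank = 100·(9 + 0.5·1)/17 = 100·9.5/17 = 55.88.

55.9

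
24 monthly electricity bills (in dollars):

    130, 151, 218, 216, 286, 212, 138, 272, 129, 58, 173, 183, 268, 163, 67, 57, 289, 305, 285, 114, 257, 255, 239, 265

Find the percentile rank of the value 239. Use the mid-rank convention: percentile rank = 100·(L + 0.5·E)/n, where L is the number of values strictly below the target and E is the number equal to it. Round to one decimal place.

60.4

Sorted: 57, 58, 67, 114, 129, 130, 138, 151, 163, 173, 183, 212, 216, 218, 239, 255, 257, 265, 268, 272, 285, 286, 289, 305.
Count below 239: L = 14; count equal: E = 1; n = 24.
Percentile rank = 100·(14 + 0.5·1)/24 = 100·14.5/24 = 60.42.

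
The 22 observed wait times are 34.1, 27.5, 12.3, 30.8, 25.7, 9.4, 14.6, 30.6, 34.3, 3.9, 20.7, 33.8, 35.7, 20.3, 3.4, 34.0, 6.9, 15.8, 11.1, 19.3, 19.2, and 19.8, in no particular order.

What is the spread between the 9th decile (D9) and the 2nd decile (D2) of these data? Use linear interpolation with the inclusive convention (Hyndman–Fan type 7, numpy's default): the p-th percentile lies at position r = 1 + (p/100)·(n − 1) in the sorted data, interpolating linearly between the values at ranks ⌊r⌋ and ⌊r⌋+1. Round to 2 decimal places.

Sorted: 3.4, 3.9, 6.9, 9.4, 11.1, 12.3, 14.6, 15.8, 19.2, 19.3, 19.8, 20.3, 20.7, 25.7, 27.5, 30.6, 30.8, 33.8, 34.0, 34.1, 34.3, 35.7.
n = 22.
P20: r = 5.2; ranks 5–6 are 11.1, 12.3; interpolating gives 11.34.
P90: r = 19.9; ranks 19–20 are 34.0, 34.1; interpolating gives 34.09.
Difference: 34.09 − 11.34 = 22.75.

22.75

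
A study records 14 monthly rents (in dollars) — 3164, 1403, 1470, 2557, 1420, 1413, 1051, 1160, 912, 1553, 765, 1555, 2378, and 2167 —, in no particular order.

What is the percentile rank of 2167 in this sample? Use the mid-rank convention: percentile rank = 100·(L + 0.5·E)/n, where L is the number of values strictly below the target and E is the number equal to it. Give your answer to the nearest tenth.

Sorted: 765, 912, 1051, 1160, 1403, 1413, 1420, 1470, 1553, 1555, 2167, 2378, 2557, 3164.
Count below 2167: L = 10; count equal: E = 1; n = 14.
Percentile rank = 100·(10 + 0.5·1)/14 = 100·10.5/14 = 75.

75.0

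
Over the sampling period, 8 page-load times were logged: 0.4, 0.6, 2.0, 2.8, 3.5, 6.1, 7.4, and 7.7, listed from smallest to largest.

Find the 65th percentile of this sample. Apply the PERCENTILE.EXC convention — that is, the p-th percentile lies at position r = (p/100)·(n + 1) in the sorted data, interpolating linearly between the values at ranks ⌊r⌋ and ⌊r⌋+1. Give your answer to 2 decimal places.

n = 8.
r = (65/100)·(8 + 1) = 5.85.
Rank 5 is 3.5 and rank 6 is 6.1.
Interpolate: 3.5 + 0.85·(6.1 − 3.5) = 3.5 + 0.85·2.6 = 5.71.

5.71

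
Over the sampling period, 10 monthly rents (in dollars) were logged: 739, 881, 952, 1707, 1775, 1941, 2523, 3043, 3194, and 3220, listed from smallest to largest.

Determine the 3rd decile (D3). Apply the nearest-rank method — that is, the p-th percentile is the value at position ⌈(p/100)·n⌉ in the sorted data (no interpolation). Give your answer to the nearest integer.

n = 10.
Position = ⌈30/100 · 10⌉ = ⌈3⌉ = 3.
The value at rank 3 is 952.

952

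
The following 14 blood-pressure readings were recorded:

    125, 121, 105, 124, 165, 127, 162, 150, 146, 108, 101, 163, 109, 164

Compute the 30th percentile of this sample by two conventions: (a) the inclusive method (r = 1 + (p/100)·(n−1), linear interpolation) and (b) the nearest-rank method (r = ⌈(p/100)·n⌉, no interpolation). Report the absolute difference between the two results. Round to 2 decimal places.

Sorted: 101, 105, 108, 109, 121, 124, 125, 127, 146, 150, 162, 163, 164, 165.
n = 14.
(a) r = 4.9; between ranks 4 (109) and 5 (121): 119.8.
(b) the nearest-rank method: rank 5 → 121.
|119.8 − 121| = 1.2.

1.20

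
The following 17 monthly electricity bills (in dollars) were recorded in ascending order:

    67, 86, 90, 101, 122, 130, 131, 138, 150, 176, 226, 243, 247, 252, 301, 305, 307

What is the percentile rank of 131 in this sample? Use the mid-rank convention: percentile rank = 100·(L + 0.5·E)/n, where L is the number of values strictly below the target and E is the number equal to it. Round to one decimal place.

Count below 131: L = 6; count equal: E = 1; n = 17.
Percentile rank = 100·(6 + 0.5·1)/17 = 100·6.5/17 = 38.24.

38.2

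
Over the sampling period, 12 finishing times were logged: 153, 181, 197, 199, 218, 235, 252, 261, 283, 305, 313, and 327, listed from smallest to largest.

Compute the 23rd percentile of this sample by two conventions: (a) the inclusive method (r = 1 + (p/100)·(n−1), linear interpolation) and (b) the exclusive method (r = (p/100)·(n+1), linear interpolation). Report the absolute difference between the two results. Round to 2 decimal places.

n = 12.
(a) r = 3.53; between ranks 3 (197) and 4 (199): 198.06.
(b) r = 2.99; between ranks 2 (181) and 3 (197): 196.84.
|198.06 − 196.84| = 1.22.

1.22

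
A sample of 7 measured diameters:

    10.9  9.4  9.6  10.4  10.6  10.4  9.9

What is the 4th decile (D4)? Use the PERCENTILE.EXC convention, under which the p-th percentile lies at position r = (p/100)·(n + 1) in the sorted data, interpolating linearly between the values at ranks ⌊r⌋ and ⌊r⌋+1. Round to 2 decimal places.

10.00

Sorted: 9.4, 9.6, 9.9, 10.4, 10.4, 10.6, 10.9.
n = 7.
r = (40/100)·(7 + 1) = 3.2.
Rank 3 is 9.9 and rank 4 is 10.4.
Interpolate: 9.9 + 0.2·(10.4 − 9.9) = 9.9 + 0.2·0.5 = 10.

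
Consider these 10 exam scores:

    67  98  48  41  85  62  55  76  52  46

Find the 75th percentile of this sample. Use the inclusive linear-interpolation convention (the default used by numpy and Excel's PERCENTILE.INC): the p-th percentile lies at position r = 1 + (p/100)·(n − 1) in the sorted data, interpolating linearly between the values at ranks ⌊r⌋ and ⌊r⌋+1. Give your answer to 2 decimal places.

Sorted: 41, 46, 48, 52, 55, 62, 67, 76, 85, 98.
n = 10.
r = 1 + (75/100)·(10 − 1) = 1 + 6.75 = 7.75.
Rank 7 is 67 and rank 8 is 76.
Interpolate: 67 + 0.75·(76 − 67) = 67 + 0.75·9 = 73.75.

73.75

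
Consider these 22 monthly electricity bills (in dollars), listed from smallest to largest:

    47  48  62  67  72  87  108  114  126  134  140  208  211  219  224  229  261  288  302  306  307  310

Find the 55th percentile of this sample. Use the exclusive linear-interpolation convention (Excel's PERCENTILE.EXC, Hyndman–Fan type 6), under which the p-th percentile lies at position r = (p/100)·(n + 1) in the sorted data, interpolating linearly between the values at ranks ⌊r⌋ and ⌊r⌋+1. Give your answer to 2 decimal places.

209.95

n = 22.
r = (55/100)·(22 + 1) = 12.65.
Rank 12 is 208 and rank 13 is 211.
Interpolate: 208 + 0.65·(211 − 208) = 208 + 0.65·3 = 209.95.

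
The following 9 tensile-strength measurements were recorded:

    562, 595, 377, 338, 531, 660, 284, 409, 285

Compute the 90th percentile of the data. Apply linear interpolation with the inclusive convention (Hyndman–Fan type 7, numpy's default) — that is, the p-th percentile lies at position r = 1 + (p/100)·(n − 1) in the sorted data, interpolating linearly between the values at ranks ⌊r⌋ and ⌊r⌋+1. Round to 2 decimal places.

608.00

Sorted: 284, 285, 338, 377, 409, 531, 562, 595, 660.
n = 9.
r = 1 + (90/100)·(9 − 1) = 1 + 7.2 = 8.2.
Rank 8 is 595 and rank 9 is 660.
Interpolate: 595 + 0.2·(660 − 595) = 595 + 0.2·65 = 608.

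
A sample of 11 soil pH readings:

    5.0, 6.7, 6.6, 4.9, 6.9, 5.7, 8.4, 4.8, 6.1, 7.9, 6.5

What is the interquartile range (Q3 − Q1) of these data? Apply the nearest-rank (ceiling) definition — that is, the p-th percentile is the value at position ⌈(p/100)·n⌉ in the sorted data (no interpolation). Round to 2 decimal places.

Sorted: 4.8, 4.9, 5.0, 5.7, 6.1, 6.5, 6.6, 6.7, 6.9, 7.9, 8.4.
n = 11.
P25: rank ⌈25/100·11⌉ = 3 → 5.
P75: rank ⌈75/100·11⌉ = 9 → 6.9.
Difference: 6.9 − 5 = 1.9.

1.90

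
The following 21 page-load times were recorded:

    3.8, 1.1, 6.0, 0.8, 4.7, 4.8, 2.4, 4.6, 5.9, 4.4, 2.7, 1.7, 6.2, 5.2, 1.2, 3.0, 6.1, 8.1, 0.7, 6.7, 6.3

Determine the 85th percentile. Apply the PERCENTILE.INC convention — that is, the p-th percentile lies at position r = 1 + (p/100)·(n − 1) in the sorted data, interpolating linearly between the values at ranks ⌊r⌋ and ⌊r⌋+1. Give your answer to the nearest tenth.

Sorted: 0.7, 0.8, 1.1, 1.2, 1.7, 2.4, 2.7, 3.0, 3.8, 4.4, 4.6, 4.7, 4.8, 5.2, 5.9, 6.0, 6.1, 6.2, 6.3, 6.7, 8.1.
n = 21.
r = 1 + (85/100)·(21 − 1) = 1 + 17 = 18.
r is an integer, so P85 is the value at rank 18: 6.2.

6.2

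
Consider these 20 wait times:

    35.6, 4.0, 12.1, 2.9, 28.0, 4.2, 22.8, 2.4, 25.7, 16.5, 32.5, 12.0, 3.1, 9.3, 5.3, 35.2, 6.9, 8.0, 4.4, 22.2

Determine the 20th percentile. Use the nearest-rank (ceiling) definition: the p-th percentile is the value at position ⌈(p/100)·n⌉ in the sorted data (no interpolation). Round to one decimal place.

Sorted: 2.4, 2.9, 3.1, 4.0, 4.2, 4.4, 5.3, 6.9, 8.0, 9.3, 12.0, 12.1, 16.5, 22.2, 22.8, 25.7, 28.0, 32.5, 35.2, 35.6.
n = 20.
Position = ⌈20/100 · 20⌉ = ⌈4⌉ = 4.
The value at rank 4 is 4.0.

4.0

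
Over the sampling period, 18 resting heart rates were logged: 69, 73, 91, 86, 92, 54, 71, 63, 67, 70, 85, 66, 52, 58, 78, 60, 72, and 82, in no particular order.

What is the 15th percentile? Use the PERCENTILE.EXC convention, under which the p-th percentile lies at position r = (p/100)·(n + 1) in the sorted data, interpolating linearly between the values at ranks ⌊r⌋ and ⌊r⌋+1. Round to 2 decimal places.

57.40

Sorted: 52, 54, 58, 60, 63, 66, 67, 69, 70, 71, 72, 73, 78, 82, 85, 86, 91, 92.
n = 18.
r = (15/100)·(18 + 1) = 2.85.
Rank 2 is 54 and rank 3 is 58.
Interpolate: 54 + 0.85·(58 − 54) = 54 + 0.85·4 = 57.4.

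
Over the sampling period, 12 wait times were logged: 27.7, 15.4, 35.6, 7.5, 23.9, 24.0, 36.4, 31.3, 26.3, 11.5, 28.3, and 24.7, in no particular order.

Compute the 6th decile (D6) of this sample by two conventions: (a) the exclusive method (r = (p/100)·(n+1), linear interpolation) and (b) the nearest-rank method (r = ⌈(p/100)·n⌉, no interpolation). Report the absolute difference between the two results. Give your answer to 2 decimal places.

Sorted: 7.5, 11.5, 15.4, 23.9, 24.0, 24.7, 26.3, 27.7, 28.3, 31.3, 35.6, 36.4.
n = 12.
(a) r = 7.8; between ranks 7 (26.3) and 8 (27.7): 27.42.
(b) the nearest-rank method: rank 8 → 27.7.
|27.42 − 27.7| = 0.28.

0.28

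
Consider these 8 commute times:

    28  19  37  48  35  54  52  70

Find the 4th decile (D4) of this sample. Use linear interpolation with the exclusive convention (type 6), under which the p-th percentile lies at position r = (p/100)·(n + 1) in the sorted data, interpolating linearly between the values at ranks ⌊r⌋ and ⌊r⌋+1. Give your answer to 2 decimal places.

Sorted: 19, 28, 35, 37, 48, 52, 54, 70.
n = 8.
r = (40/100)·(8 + 1) = 3.6.
Rank 3 is 35 and rank 4 is 37.
Interpolate: 35 + 0.6·(37 − 35) = 35 + 0.6·2 = 36.2.

36.20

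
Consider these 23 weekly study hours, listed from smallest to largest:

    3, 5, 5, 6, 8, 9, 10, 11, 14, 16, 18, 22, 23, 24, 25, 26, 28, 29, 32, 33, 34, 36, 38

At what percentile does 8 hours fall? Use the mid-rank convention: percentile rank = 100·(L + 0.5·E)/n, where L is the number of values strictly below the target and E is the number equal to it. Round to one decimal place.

Count below 8: L = 4; count equal: E = 1; n = 23.
Percentile rank = 100·(4 + 0.5·1)/23 = 100·4.5/23 = 19.57.

19.6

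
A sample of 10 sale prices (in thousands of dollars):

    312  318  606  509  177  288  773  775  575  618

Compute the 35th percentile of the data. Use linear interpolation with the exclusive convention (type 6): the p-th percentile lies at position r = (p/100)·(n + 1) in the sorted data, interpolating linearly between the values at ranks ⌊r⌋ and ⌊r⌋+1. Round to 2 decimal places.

317.10

Sorted: 177, 288, 312, 318, 509, 575, 606, 618, 773, 775.
n = 10.
r = (35/100)·(10 + 1) = 3.85.
Rank 3 is 312 and rank 4 is 318.
Interpolate: 312 + 0.85·(318 − 312) = 312 + 0.85·6 = 317.1.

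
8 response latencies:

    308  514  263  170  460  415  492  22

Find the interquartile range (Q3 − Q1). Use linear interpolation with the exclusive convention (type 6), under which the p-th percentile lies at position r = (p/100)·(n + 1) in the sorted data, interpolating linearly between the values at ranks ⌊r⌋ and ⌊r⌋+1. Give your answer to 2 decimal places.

Sorted: 22, 170, 263, 308, 415, 460, 492, 514.
n = 8.
P25: r = 2.25; ranks 2–3 are 170, 263; interpolating gives 193.25.
P75: r = 6.75; ranks 6–7 are 460, 492; interpolating gives 484.
Difference: 484 − 193.25 = 290.75.

290.75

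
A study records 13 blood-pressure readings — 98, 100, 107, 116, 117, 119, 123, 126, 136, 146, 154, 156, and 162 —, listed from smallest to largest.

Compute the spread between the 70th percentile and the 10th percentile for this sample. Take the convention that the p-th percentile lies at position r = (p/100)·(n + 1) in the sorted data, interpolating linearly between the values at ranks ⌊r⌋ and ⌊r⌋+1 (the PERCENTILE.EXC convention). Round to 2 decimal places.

n = 13.
P10: r = 1.4; ranks 1–2 are 98, 100; interpolating gives 98.8.
P70: r = 9.8; ranks 9–10 are 136, 146; interpolating gives 144.
Difference: 144 − 98.8 = 45.2.

45.20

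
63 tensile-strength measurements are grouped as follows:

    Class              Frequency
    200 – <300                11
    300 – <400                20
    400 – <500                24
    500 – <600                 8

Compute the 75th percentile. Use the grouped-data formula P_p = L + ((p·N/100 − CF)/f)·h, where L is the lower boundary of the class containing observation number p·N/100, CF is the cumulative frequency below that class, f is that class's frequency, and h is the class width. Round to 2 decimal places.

467.71

N = 63; target position k = 75/100 · 63 = 47.25.
Cumulative frequencies: 11, 31, 55, 63.
Observation 47.25 falls in the class 400 – <500.
L = 400, CF = 31, f = 24, h = 100.
P75 = 400 + ((47.25 − 31)/24)·100 = 400 + 67.7083 = 467.708.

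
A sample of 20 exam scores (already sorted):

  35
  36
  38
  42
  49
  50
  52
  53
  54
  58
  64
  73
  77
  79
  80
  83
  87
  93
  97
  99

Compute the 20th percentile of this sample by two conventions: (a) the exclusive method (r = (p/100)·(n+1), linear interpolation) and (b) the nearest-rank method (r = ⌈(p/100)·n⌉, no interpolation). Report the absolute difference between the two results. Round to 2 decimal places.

1.40

n = 20.
(a) r = 4.2; between ranks 4 (42) and 5 (49): 43.4.
(b) the nearest-rank method: rank 4 → 42.
|43.4 − 42| = 1.4.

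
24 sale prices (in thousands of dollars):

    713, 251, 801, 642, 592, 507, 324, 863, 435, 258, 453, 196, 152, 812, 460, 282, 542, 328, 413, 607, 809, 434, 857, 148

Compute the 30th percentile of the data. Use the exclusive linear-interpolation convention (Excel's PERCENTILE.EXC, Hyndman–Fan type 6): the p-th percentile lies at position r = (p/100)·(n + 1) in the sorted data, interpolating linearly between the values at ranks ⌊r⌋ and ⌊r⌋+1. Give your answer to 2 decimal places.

326.00

Sorted: 148, 152, 196, 251, 258, 282, 324, 328, 413, 434, 435, 453, 460, 507, 542, 592, 607, 642, 713, 801, 809, 812, 857, 863.
n = 24.
r = (30/100)·(24 + 1) = 7.5.
Rank 7 is 324 and rank 8 is 328.
Interpolate: 324 + 0.5·(328 − 324) = 324 + 0.5·4 = 326.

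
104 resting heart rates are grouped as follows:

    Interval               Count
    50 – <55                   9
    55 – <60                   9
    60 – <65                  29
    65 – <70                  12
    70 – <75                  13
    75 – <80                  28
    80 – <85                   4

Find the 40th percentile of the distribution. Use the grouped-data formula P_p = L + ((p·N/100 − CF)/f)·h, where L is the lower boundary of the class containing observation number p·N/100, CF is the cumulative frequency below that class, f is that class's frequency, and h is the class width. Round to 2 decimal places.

64.07

N = 104; target position k = 40/100 · 104 = 41.6.
Cumulative frequencies: 9, 18, 47, 59, 72, 100, 104.
Observation 41.6 falls in the class 60 – <65.
L = 60, CF = 18, f = 29, h = 5.
P40 = 60 + ((41.6 − 18)/29)·5 = 60 + 4.06897 = 64.069.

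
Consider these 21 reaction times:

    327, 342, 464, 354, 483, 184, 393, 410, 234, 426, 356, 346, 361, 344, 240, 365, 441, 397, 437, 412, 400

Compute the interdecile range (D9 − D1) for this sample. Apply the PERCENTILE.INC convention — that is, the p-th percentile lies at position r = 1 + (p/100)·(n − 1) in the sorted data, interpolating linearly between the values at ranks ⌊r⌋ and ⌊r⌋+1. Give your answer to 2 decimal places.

201.00

Sorted: 184, 234, 240, 327, 342, 344, 346, 354, 356, 361, 365, 393, 397, 400, 410, 412, 426, 437, 441, 464, 483.
n = 21.
P10: r = 3 (integer) → 240.
P90: r = 19 (integer) → 441.
Difference: 441 − 240 = 201.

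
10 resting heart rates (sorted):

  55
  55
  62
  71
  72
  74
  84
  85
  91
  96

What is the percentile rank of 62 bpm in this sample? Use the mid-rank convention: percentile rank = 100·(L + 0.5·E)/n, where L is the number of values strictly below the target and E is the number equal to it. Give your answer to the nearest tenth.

25.0

Count below 62: L = 2; count equal: E = 1; n = 10.
Percentile rank = 100·(2 + 0.5·1)/10 = 100·2.5/10 = 25.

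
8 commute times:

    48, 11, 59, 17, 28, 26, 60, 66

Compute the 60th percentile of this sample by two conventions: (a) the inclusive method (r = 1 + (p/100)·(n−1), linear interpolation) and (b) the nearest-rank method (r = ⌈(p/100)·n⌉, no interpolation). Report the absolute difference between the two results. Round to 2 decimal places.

Sorted: 11, 17, 26, 28, 48, 59, 60, 66.
n = 8.
(a) r = 5.2; between ranks 5 (48) and 6 (59): 50.2.
(b) the nearest-rank method: rank 5 → 48.
|50.2 − 48| = 2.2.

2.20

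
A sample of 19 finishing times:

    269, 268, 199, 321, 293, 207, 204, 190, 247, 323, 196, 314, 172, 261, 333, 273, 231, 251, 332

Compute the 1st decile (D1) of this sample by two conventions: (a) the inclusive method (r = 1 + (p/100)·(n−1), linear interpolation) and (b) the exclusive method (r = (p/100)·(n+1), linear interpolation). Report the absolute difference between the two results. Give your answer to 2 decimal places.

4.80

Sorted: 172, 190, 196, 199, 204, 207, 231, 247, 251, 261, 268, 269, 273, 293, 314, 321, 323, 332, 333.
n = 19.
(a) r = 2.8; between ranks 2 (190) and 3 (196): 194.8.
(b) r = 2 → value at rank 2 = 190.
|194.8 − 190| = 4.8.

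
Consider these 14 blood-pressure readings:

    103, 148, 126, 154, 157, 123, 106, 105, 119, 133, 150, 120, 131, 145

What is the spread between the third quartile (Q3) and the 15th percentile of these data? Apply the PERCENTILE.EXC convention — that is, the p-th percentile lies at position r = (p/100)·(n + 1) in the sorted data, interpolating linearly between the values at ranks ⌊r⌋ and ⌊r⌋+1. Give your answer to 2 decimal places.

Sorted: 103, 105, 106, 119, 120, 123, 126, 131, 133, 145, 148, 150, 154, 157.
n = 14.
P15: r = 2.25; ranks 2–3 are 105, 106; interpolating gives 105.25.
P75: r = 11.25; ranks 11–12 are 148, 150; interpolating gives 148.5.
Difference: 148.5 − 105.25 = 43.25.

43.25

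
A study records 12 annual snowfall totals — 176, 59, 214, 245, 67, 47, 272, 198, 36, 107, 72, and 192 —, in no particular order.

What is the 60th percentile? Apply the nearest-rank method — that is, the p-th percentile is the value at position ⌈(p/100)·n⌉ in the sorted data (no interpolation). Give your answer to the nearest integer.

Sorted: 36, 47, 59, 67, 72, 107, 176, 192, 198, 214, 245, 272.
n = 12.
Position = ⌈60/100 · 12⌉ = ⌈7.2⌉ = 8.
The value at rank 8 is 192.

192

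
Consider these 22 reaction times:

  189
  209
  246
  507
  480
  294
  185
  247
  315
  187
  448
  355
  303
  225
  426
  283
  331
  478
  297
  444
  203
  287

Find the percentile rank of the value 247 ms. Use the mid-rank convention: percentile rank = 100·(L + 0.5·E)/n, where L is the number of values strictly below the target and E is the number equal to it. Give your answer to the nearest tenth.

Sorted: 185, 187, 189, 203, 209, 225, 246, 247, 283, 287, 294, 297, 303, 315, 331, 355, 426, 444, 448, 478, 480, 507.
Count below 247: L = 7; count equal: E = 1; n = 22.
Percentile rank = 100·(7 + 0.5·1)/22 = 100·7.5/22 = 34.09.

34.1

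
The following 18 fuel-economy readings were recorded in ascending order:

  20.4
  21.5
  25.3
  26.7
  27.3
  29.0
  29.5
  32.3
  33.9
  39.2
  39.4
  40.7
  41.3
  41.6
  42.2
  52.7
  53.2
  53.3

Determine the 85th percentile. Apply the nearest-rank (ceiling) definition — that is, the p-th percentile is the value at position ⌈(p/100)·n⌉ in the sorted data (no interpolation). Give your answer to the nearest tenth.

n = 18.
Position = ⌈85/100 · 18⌉ = ⌈15.3⌉ = 16.
The value at rank 16 is 52.7.

52.7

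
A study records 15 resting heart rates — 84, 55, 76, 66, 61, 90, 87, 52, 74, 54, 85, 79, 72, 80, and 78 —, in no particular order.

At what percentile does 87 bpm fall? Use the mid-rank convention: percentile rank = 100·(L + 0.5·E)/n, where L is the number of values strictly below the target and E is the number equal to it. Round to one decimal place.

Sorted: 52, 54, 55, 61, 66, 72, 74, 76, 78, 79, 80, 84, 85, 87, 90.
Count below 87: L = 13; count equal: E = 1; n = 15.
Percentile rank = 100·(13 + 0.5·1)/15 = 100·13.5/15 = 90.

90.0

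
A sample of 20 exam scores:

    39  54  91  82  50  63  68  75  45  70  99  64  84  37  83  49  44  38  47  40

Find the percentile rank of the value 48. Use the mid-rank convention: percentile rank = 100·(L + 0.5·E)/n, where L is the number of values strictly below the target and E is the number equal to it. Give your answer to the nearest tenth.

Sorted: 37, 38, 39, 40, 44, 45, 47, 49, 50, 54, 63, 64, 68, 70, 75, 82, 83, 84, 91, 99.
Count below 48: L = 7; count equal: E = 0; n = 20.
Percentile rank = 100·(7 + 0.5·0)/20 = 100·7/20 = 35.

35.0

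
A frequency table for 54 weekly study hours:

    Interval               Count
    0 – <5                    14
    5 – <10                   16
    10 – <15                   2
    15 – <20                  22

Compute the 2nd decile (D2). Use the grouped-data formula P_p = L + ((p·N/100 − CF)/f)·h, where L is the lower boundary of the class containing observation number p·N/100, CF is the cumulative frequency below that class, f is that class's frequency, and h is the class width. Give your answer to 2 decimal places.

3.86

N = 54; target position k = 20/100 · 54 = 10.8.
Cumulative frequencies: 14, 30, 32, 54.
Observation 10.8 falls in the class 0 – <5.
L = 0, CF = 0, f = 14, h = 5.
P20 = 0 + ((10.8 − 0)/14)·5 = 0 + 3.85714 = 3.85714.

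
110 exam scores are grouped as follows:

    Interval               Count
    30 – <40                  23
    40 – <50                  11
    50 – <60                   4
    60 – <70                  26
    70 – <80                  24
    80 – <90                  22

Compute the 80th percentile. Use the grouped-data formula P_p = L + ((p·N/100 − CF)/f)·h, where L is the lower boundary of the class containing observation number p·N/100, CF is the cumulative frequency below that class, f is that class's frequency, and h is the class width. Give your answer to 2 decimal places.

N = 110; target position k = 80/100 · 110 = 88.
Cumulative frequencies: 23, 34, 38, 64, 88, 110.
Observation 88 falls in the class 70 – <80.
L = 70, CF = 64, f = 24, h = 10.
P80 = 70 + ((88 − 64)/24)·10 = 70 + 10 = 80.

80.00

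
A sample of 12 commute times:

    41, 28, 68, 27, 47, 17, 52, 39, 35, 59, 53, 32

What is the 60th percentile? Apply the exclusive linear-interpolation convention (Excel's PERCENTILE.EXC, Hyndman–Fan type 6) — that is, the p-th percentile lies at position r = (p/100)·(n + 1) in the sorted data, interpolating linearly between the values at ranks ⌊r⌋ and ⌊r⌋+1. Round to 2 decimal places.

Sorted: 17, 27, 28, 32, 35, 39, 41, 47, 52, 53, 59, 68.
n = 12.
r = (60/100)·(12 + 1) = 7.8.
Rank 7 is 41 and rank 8 is 47.
Interpolate: 41 + 0.8·(47 − 41) = 41 + 0.8·6 = 45.8.

45.80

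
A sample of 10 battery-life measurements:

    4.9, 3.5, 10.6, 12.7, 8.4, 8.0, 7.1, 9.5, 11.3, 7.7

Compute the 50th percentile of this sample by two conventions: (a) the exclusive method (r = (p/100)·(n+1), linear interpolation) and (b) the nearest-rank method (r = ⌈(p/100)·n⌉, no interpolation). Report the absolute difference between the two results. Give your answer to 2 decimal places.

0.20

Sorted: 3.5, 4.9, 7.1, 7.7, 8.0, 8.4, 9.5, 10.6, 11.3, 12.7.
n = 10.
(a) r = 5.5; between ranks 5 (8.0) and 6 (8.4): 8.2.
(b) the nearest-rank method: rank 5 → 8.
|8.2 − 8| = 0.2.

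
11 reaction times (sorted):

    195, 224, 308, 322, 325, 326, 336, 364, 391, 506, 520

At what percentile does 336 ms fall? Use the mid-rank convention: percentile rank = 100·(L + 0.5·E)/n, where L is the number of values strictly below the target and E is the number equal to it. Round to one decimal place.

59.1

Count below 336: L = 6; count equal: E = 1; n = 11.
Percentile rank = 100·(6 + 0.5·1)/11 = 100·6.5/11 = 59.09.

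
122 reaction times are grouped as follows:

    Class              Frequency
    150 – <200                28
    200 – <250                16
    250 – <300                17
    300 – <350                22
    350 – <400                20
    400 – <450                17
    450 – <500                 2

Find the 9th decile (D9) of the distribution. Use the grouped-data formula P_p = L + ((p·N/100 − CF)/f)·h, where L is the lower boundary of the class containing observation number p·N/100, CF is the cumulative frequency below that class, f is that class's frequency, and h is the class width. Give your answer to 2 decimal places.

N = 122; target position k = 90/100 · 122 = 109.8.
Cumulative frequencies: 28, 44, 61, 83, 103, 120, 122.
Observation 109.8 falls in the class 400 – <450.
L = 400, CF = 103, f = 17, h = 50.
P90 = 400 + ((109.8 − 103)/17)·50 = 400 + 20 = 420.

420.00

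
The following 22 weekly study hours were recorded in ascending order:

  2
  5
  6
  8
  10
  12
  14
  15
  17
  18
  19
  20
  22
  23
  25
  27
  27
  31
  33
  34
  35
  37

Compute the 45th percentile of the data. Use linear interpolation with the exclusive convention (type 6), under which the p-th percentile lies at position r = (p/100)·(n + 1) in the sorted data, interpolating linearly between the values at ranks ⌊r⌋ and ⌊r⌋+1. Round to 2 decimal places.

n = 22.
r = (45/100)·(22 + 1) = 10.35.
Rank 10 is 18 and rank 11 is 19.
Interpolate: 18 + 0.35·(19 − 18) = 18 + 0.35·1 = 18.35.

18.35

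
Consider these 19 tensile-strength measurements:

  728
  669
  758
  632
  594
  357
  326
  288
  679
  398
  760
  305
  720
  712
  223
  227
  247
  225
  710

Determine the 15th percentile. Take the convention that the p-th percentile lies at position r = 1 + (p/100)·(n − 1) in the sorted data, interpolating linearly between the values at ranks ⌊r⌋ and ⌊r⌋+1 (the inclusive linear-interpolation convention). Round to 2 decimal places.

241.00

Sorted: 223, 225, 227, 247, 288, 305, 326, 357, 398, 594, 632, 669, 679, 710, 712, 720, 728, 758, 760.
n = 19.
r = 1 + (15/100)·(19 − 1) = 1 + 2.7 = 3.7.
Rank 3 is 227 and rank 4 is 247.
Interpolate: 227 + 0.7·(247 − 227) = 227 + 0.7·20 = 241.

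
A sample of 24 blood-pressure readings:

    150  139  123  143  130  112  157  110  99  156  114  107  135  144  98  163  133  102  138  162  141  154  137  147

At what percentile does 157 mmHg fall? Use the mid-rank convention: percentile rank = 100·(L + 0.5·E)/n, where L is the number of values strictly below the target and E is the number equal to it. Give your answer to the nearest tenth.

89.6

Sorted: 98, 99, 102, 107, 110, 112, 114, 123, 130, 133, 135, 137, 138, 139, 141, 143, 144, 147, 150, 154, 156, 157, 162, 163.
Count below 157: L = 21; count equal: E = 1; n = 24.
Percentile rank = 100·(21 + 0.5·1)/24 = 100·21.5/24 = 89.58.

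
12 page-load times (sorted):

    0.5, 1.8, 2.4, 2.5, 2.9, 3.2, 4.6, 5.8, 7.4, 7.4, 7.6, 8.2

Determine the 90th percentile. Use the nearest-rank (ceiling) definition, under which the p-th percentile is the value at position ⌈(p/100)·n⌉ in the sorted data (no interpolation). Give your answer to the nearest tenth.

n = 12.
Position = ⌈90/100 · 12⌉ = ⌈10.8⌉ = 11.
The value at rank 11 is 7.6.

7.6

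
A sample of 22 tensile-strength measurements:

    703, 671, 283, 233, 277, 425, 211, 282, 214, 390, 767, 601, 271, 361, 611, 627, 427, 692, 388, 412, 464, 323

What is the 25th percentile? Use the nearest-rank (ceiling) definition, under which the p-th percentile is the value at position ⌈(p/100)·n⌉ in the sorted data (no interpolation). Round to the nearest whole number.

Sorted: 211, 214, 233, 271, 277, 282, 283, 323, 361, 388, 390, 412, 425, 427, 464, 601, 611, 627, 671, 692, 703, 767.
n = 22.
Position = ⌈25/100 · 22⌉ = ⌈5.5⌉ = 6.
The value at rank 6 is 282.

282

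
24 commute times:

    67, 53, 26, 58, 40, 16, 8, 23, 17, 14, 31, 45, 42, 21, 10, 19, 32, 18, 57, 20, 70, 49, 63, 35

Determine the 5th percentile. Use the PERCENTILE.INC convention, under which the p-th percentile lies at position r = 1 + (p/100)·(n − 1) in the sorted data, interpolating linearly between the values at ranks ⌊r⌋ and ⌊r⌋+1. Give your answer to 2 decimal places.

10.60

Sorted: 8, 10, 14, 16, 17, 18, 19, 20, 21, 23, 26, 31, 32, 35, 40, 42, 45, 49, 53, 57, 58, 63, 67, 70.
n = 24.
r = 1 + (5/100)·(24 − 1) = 1 + 1.15 = 2.15.
Rank 2 is 10 and rank 3 is 14.
Interpolate: 10 + 0.15·(14 − 10) = 10 + 0.15·4 = 10.6.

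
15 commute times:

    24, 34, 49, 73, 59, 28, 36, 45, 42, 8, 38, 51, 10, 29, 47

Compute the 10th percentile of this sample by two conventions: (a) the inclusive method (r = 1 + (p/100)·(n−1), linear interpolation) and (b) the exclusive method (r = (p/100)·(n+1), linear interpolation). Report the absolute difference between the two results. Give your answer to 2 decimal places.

6.40

Sorted: 8, 10, 24, 28, 29, 34, 36, 38, 42, 45, 47, 49, 51, 59, 73.
n = 15.
(a) r = 2.4; between ranks 2 (10) and 3 (24): 15.6.
(b) r = 1.6; between ranks 1 (8) and 2 (10): 9.2.
|15.6 − 9.2| = 6.4.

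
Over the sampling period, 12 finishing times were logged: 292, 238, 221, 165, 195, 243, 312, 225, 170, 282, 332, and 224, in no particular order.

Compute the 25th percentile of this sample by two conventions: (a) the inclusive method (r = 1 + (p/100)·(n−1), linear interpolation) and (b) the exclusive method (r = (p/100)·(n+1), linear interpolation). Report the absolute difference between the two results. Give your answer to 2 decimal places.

13.00

Sorted: 165, 170, 195, 221, 224, 225, 238, 243, 282, 292, 312, 332.
n = 12.
(a) r = 3.75; between ranks 3 (195) and 4 (221): 214.5.
(b) r = 3.25; between ranks 3 (195) and 4 (221): 201.5.
|214.5 − 201.5| = 13.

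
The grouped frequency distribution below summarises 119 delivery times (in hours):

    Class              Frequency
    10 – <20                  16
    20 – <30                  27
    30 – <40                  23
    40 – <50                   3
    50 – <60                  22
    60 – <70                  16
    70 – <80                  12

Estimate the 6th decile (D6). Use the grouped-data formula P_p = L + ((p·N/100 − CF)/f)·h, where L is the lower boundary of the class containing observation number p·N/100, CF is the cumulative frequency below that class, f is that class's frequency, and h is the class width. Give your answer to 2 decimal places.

N = 119; target position k = 60/100 · 119 = 71.4.
Cumulative frequencies: 16, 43, 66, 69, 91, 107, 119.
Observation 71.4 falls in the class 50 – <60.
L = 50, CF = 69, f = 22, h = 10.
P60 = 50 + ((71.4 − 69)/22)·10 = 50 + 1.09091 = 51.0909.

51.09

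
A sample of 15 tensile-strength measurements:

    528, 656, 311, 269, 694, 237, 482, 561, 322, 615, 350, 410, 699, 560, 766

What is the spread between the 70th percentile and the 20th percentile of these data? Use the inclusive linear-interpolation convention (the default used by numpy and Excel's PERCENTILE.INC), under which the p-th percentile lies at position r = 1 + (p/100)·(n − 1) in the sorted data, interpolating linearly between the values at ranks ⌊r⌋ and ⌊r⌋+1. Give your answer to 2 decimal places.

Sorted: 237, 269, 311, 322, 350, 410, 482, 528, 560, 561, 615, 656, 694, 699, 766.
n = 15.
P20: r = 3.8; ranks 3–4 are 311, 322; interpolating gives 319.8.
P70: r = 10.8; ranks 10–11 are 561, 615; interpolating gives 604.2.
Difference: 604.2 − 319.8 = 284.4.

284.40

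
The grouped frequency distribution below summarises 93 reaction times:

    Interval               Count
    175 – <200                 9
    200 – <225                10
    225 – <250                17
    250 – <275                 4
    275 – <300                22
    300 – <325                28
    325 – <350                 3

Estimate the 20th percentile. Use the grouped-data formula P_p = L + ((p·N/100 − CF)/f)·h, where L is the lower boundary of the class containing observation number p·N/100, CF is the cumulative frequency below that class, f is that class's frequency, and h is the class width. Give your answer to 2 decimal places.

224.00

N = 93; target position k = 20/100 · 93 = 18.6.
Cumulative frequencies: 9, 19, 36, 40, 62, 90, 93.
Observation 18.6 falls in the class 200 – <225.
L = 200, CF = 9, f = 10, h = 25.
P20 = 200 + ((18.6 − 9)/10)·25 = 200 + 24 = 224.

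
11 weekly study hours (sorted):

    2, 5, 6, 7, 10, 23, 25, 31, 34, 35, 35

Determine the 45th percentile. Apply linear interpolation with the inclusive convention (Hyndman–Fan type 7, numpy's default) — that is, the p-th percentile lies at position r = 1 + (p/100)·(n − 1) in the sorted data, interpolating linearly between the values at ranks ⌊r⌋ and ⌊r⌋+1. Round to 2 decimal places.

n = 11.
r = 1 + (45/100)·(11 − 1) = 1 + 4.5 = 5.5.
Rank 5 is 10 and rank 6 is 23.
Interpolate: 10 + 0.5·(23 − 10) = 10 + 0.5·13 = 16.5.

16.50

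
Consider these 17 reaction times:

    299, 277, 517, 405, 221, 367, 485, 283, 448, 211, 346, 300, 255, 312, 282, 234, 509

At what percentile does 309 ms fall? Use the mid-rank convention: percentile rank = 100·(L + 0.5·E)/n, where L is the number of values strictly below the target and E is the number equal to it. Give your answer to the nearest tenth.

Sorted: 211, 221, 234, 255, 277, 282, 283, 299, 300, 312, 346, 367, 405, 448, 485, 509, 517.
Count below 309: L = 9; count equal: E = 0; n = 17.
Percentile rank = 100·(9 + 0.5·0)/17 = 100·9/17 = 52.94.

52.9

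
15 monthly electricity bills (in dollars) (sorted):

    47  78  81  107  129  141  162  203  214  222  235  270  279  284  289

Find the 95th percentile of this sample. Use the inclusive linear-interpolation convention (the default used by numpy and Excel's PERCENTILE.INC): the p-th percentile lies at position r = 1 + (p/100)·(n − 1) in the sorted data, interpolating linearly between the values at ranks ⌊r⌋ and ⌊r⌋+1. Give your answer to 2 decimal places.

285.50

n = 15.
r = 1 + (95/100)·(15 − 1) = 1 + 13.3 = 14.3.
Rank 14 is 284 and rank 15 is 289.
Interpolate: 284 + 0.3·(289 − 284) = 284 + 0.3·5 = 285.5.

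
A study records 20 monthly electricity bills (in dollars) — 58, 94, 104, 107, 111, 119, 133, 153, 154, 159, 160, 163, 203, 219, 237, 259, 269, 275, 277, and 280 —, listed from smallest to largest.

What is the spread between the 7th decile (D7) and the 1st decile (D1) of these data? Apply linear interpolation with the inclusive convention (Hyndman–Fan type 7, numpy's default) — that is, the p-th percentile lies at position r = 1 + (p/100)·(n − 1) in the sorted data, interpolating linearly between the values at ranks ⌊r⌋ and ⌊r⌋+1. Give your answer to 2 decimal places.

n = 20.
P10: r = 2.9; ranks 2–3 are 94, 104; interpolating gives 103.
P70: r = 14.3; ranks 14–15 are 219, 237; interpolating gives 224.4.
Difference: 224.4 − 103 = 121.4.

121.40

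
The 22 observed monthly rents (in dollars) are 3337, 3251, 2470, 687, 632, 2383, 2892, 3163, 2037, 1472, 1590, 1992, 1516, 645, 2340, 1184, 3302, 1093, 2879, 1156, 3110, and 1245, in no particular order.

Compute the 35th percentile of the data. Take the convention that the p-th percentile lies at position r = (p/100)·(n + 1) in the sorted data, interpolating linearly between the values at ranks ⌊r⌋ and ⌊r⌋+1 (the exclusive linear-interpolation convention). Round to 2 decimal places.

Sorted: 632, 645, 687, 1093, 1156, 1184, 1245, 1472, 1516, 1590, 1992, 2037, 2340, 2383, 2470, 2879, 2892, 3110, 3163, 3251, 3302, 3337.
n = 22.
r = (35/100)·(22 + 1) = 8.05.
Rank 8 is 1472 and rank 9 is 1516.
Interpolate: 1472 + 0.05·(1516 − 1472) = 1472 + 0.05·44 = 1474.2.

1474.20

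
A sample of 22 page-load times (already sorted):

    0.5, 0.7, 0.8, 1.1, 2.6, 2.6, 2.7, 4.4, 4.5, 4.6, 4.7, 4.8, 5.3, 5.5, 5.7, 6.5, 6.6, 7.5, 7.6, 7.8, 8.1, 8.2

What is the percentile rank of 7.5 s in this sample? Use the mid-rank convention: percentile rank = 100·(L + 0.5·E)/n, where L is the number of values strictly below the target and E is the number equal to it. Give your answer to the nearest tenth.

Count below 7.5: L = 17; count equal: E = 1; n = 22.
Percentile rank = 100·(17 + 0.5·1)/22 = 100·17.5/22 = 79.55.

79.5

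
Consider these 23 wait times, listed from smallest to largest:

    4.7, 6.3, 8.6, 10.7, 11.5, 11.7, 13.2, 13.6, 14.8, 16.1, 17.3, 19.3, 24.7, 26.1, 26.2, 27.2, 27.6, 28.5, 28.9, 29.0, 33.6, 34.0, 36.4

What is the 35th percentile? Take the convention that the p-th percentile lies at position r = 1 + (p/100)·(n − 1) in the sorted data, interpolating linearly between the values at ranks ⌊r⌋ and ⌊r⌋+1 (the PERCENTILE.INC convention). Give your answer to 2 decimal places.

n = 23.
r = 1 + (35/100)·(23 − 1) = 1 + 7.7 = 8.7.
Rank 8 is 13.6 and rank 9 is 14.8.
Interpolate: 13.6 + 0.7·(14.8 − 13.6) = 13.6 + 0.7·1.2 = 14.44.

14.44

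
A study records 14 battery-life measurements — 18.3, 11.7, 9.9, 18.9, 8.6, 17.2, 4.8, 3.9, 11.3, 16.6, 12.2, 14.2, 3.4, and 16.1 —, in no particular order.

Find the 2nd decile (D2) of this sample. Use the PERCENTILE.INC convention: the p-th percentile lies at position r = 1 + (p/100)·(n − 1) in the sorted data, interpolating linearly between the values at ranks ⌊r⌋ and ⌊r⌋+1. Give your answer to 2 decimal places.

Sorted: 3.4, 3.9, 4.8, 8.6, 9.9, 11.3, 11.7, 12.2, 14.2, 16.1, 16.6, 17.2, 18.3, 18.9.
n = 14.
r = 1 + (20/100)·(14 − 1) = 1 + 2.6 = 3.6.
Rank 3 is 4.8 and rank 4 is 8.6.
Interpolate: 4.8 + 0.6·(8.6 − 4.8) = 4.8 + 0.6·3.8 = 7.08.

7.08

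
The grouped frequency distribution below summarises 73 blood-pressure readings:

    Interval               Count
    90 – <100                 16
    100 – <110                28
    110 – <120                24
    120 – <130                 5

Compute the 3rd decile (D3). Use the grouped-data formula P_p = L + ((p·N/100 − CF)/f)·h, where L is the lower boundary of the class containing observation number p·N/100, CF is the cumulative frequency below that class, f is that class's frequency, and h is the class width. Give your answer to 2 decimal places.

N = 73; target position k = 30/100 · 73 = 21.9.
Cumulative frequencies: 16, 44, 68, 73.
Observation 21.9 falls in the class 100 – <110.
L = 100, CF = 16, f = 28, h = 10.
P30 = 100 + ((21.9 − 16)/28)·10 = 100 + 2.10714 = 102.107.

102.11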